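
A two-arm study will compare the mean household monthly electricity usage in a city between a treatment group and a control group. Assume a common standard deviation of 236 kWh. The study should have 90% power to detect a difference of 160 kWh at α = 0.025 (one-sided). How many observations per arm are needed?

46 per group

For two equal groups, n per group = 2·((z_α + z_β)·σ/δ)².
z_α = 1.960; z_β = 1.282 (power 90%).
n = 2 × (3.242 × 236 / 160)² = 2 × 22.87 = 45.74
Round up: n = 46 per group.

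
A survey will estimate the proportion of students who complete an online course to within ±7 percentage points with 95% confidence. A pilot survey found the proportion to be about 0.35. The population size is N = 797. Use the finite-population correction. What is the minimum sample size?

For a proportion with margin E = 0.07 at 95% confidence, z = 1.960.
n = p̂(1−p̂)(z/E)² = 0.35 × 0.65 × (1.960/0.07)² = 178.36 — call this n₀.
Finite-population correction with N = 797: n = n₀ / (1 + (n₀−1)/N) = 178.36 / 1.223 = 145.84
Round up: n = 146.

146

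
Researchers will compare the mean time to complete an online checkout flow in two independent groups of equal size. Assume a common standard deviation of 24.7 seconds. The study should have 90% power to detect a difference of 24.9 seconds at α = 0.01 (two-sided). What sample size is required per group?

30 per group

For two equal groups, n per group = 2·((z_{α/2} + z_β)·σ/δ)².
z_{α/2} = 2.576; z_β = 1.282 (power 90%).
n = 2 × (3.858 × 24.7 / 24.9)² = 2 × 14.65 = 29.30
Round up: n = 30 per group.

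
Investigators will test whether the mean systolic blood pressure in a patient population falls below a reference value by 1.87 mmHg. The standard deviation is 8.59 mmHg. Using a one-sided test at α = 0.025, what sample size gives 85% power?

For a one-sample z-test, n = ((z_α + z_β)·σ/δ)².
z_α = 1.960 (one-sided α = 0.025); z_β = 1.036 (power 85% → β = 0.15).
n = (2.996 × 8.59 / 1.87)² = 189.40
Round up: n = 190.

n = 190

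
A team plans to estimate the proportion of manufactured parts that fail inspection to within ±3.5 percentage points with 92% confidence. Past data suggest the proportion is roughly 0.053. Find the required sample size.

For a proportion with margin E = 0.035 at 92% confidence, z = 1.751.
n = p̂(1−p̂)(z/E)² = 0.053 × 0.947 × (1.751/0.035)² = 125.62
Round up: n = 126.

126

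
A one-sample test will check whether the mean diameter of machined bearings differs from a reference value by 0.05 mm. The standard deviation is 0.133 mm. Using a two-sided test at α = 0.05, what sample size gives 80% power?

For a one-sample z-test, n = ((z_{α/2} + z_β)·σ/δ)².
z_{α/2} = 1.960 (two-sided α = 0.05); z_β = 0.842 (power 80% → β = 0.2).
n = (2.802 × 0.133 / 0.05)² = 55.55
Round up: n = 56.

56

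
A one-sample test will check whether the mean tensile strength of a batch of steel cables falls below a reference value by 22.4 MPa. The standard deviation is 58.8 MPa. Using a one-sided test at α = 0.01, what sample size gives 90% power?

For a one-sample z-test, n = ((z_α + z_β)·σ/δ)².
z_α = 2.326 (one-sided α = 0.01); z_β = 1.282 (power 90% → β = 0.1).
n = (3.608 × 58.8 / 22.4)² = 89.70
Round up: n = 90.

n = 90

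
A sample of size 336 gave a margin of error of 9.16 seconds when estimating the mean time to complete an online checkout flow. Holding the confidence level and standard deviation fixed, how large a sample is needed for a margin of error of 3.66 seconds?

Margin of error scales as 1/√n, so n₂ = n₁·(E₁/E₂)².
n₂ = 336 × (9.16/3.66)² = 336 × 6.264 = 2104.70
Round up: n₂ = 2105.

2105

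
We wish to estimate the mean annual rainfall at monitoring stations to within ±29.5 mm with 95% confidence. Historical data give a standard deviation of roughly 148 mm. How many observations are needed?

For a mean, the margin of error is E = z·σ/√n, so n = (zσ/E)².
At 95% confidence, z = 1.960.
n = (1.960 × 148 / 29.5)² = 96.69
Round up: n = 97.

97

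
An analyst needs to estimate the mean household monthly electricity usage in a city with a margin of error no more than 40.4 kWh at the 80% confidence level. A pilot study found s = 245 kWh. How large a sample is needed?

n = 61

For a mean, the margin of error is E = z·σ/√n, so n = (zσ/E)².
At 80% confidence, z = 1.282.
n = (1.282 × 245 / 40.4)² = 60.44
Round up: n = 61.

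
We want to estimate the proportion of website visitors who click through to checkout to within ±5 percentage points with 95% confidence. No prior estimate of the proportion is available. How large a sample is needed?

n = 385

For a proportion with margin E = 0.05 at 95% confidence, z = 1.960.
With no prior estimate, use p = 0.5, which maximizes p(1−p) at 0.25.
n = 0.25 × (z/E)² = 0.25 × (1.960/0.05)² = 384.16
Round up: n = 385.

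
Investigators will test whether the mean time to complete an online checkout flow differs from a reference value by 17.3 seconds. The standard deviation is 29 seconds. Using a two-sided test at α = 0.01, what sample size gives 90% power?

For a one-sample z-test, n = ((z_{α/2} + z_β)·σ/δ)².
z_{α/2} = 2.576 (two-sided α = 0.01); z_β = 1.282 (power 90% → β = 0.1).
n = (3.858 × 29 / 17.3)² = 41.82
Round up: n = 42.

42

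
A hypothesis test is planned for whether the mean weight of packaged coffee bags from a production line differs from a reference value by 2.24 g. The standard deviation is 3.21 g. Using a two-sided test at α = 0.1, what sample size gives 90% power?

For a one-sample z-test, n = ((z_{α/2} + z_β)·σ/δ)².
z_{α/2} = 1.645 (two-sided α = 0.1); z_β = 1.282 (power 90% → β = 0.1).
n = (2.927 × 3.21 / 2.24)² = 17.59
Round up: n = 18.

18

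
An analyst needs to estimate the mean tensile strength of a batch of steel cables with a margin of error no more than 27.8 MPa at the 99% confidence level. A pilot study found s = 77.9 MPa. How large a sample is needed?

For a mean, the margin of error is E = z·σ/√n, so n = (zσ/E)².
At 99% confidence, z = 2.576.
n = (2.576 × 77.9 / 27.8)² = 52.10
Round up: n = 53.

53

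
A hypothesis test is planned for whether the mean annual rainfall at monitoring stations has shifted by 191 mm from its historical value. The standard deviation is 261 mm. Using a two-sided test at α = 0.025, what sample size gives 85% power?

For a one-sample z-test, n = ((z_{α/2} + z_β)·σ/δ)².
z_{α/2} = 2.241 (two-sided α = 0.025); z_β = 1.036 (power 85% → β = 0.15).
n = (3.277 × 261 / 191)² = 20.05
Round up: n = 21.

n = 21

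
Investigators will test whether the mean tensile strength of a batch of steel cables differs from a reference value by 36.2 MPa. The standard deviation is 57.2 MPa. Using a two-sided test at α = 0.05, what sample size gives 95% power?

For a one-sample z-test, n = ((z_{α/2} + z_β)·σ/δ)².
z_{α/2} = 1.960 (two-sided α = 0.05); z_β = 1.645 (power 95% → β = 0.05).
n = (3.605 × 57.2 / 36.2)² = 32.45
Round up: n = 33.

n = 33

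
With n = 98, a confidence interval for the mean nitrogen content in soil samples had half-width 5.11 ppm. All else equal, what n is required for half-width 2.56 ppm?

Margin of error scales as 1/√n, so n₂ = n₁·(E₁/E₂)².
n₂ = 98 × (5.11/2.56)² = 98 × 3.984 = 390.43
Round up: n₂ = 391.

391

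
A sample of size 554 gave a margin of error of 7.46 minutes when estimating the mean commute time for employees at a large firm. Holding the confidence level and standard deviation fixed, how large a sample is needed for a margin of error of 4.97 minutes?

1249

Margin of error scales as 1/√n, so n₂ = n₁·(E₁/E₂)².
n₂ = 554 × (7.46/4.97)² = 554 × 2.253 = 1248.16
Round up: n₂ = 1249.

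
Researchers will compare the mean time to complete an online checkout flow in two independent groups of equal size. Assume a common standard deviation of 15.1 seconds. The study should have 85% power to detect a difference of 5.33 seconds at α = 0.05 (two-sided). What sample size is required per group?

145 per group

For two equal groups, n per group = 2·((z_{α/2} + z_β)·σ/δ)².
z_{α/2} = 1.960; z_β = 1.036 (power 85%).
n = 2 × (2.996 × 15.1 / 5.33)² = 2 × 72.04 = 144.08
Round up: n = 145 per group.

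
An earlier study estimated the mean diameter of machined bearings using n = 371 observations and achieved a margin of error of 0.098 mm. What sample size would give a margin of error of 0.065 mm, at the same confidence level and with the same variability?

Margin of error scales as 1/√n, so n₂ = n₁·(E₁/E₂)².
n₂ = 371 × (0.098/0.065)² = 371 × 2.273 = 843.28
Round up: n₂ = 844.

844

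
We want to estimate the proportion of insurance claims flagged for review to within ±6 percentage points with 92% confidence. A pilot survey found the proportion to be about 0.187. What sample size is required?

For a proportion with margin E = 0.06 at 92% confidence, z = 1.751.
n = p̂(1−p̂)(z/E)² = 0.187 × 0.813 × (1.751/0.06)² = 129.48
Round up: n = 130.

130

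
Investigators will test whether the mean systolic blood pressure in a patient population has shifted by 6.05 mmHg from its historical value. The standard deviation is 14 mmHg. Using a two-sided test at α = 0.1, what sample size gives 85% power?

n = 39

For a one-sample z-test, n = ((z_{α/2} + z_β)·σ/δ)².
z_{α/2} = 1.645 (two-sided α = 0.1); z_β = 1.036 (power 85% → β = 0.15).
n = (2.681 × 14 / 6.05)² = 38.49
Round up: n = 39.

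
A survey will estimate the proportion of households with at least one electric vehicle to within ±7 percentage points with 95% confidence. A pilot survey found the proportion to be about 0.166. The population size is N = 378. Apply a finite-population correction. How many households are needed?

85

For a proportion with margin E = 0.07 at 95% confidence, z = 1.960.
n = p̂(1−p̂)(z/E)² = 0.166 × 0.834 × (1.960/0.07)² = 108.54 — call this n₀.
Finite-population correction with N = 378: n = n₀ / (1 + (n₀−1)/N) = 108.54 / 1.284 = 84.53
Round up: n = 85.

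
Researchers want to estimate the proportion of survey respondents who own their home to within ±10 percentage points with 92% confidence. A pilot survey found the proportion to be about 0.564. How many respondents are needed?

For a proportion with margin E = 0.1 at 92% confidence, z = 1.751.
n = p̂(1−p̂)(z/E)² = 0.564 × 0.436 × (1.751/0.1)² = 75.39
Round up: n = 76.

n = 76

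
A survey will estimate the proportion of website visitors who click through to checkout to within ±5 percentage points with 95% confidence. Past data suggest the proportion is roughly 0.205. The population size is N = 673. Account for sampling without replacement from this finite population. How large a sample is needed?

For a proportion with margin E = 0.05 at 95% confidence, z = 1.960.
n = p̂(1−p̂)(z/E)² = 0.205 × 0.795 × (1.960/0.05)² = 250.43 — call this n₀.
Finite-population correction with N = 673: n = n₀ / (1 + (n₀−1)/N) = 250.43 / 1.371 = 182.66
Round up: n = 183.

183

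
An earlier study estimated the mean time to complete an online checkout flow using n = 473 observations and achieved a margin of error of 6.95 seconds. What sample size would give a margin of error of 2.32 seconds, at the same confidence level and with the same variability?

Margin of error scales as 1/√n, so n₂ = n₁·(E₁/E₂)².
n₂ = 473 × (6.95/2.32)² = 473 × 8.974 = 4244.70
Round up: n₂ = 4245.

n = 4245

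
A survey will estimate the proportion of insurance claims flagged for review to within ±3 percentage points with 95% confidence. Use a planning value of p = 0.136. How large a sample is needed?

502

For a proportion with margin E = 0.03 at 95% confidence, z = 1.960.
n = p̂(1−p̂)(z/E)² = 0.136 × 0.864 × (1.960/0.03)² = 501.56
Round up: n = 502.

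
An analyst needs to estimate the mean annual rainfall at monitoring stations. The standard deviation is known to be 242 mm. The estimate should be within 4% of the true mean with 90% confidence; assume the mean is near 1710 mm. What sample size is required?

n = 34

For a mean, the margin of error is E = z·σ/√n, so n = (zσ/E)².
At 90% confidence, z = 1.645.
E = 4% of 1710 = 68.4 mm.
n = (1.645 × 242 / 68.4)² = 33.87
Round up: n = 34.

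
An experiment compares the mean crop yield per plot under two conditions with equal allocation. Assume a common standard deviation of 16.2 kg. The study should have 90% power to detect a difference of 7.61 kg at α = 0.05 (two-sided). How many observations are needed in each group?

96 per group

For two equal groups, n per group = 2·((z_{α/2} + z_β)·σ/δ)².
z_{α/2} = 1.960; z_β = 1.282 (power 90%).
n = 2 × (3.242 × 16.2 / 7.61)² = 2 × 47.63 = 95.26
Round up: n = 96 per group.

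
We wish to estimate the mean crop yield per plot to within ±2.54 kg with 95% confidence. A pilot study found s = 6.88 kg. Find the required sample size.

For a mean, the margin of error is E = z·σ/√n, so n = (zσ/E)².
At 95% confidence, z = 1.960.
n = (1.960 × 6.88 / 2.54)² = 28.19
Round up: n = 29.

29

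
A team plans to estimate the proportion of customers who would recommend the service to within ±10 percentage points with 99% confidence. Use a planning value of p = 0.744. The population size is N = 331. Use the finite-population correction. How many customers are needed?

For a proportion with margin E = 0.1 at 99% confidence, z = 2.576.
n = p̂(1−p̂)(z/E)² = 0.744 × 0.256 × (2.576/0.1)² = 126.39 — call this n₀.
Finite-population correction with N = 331: n = n₀ / (1 + (n₀−1)/N) = 126.39 / 1.379 = 91.65
Round up: n = 92.

n = 92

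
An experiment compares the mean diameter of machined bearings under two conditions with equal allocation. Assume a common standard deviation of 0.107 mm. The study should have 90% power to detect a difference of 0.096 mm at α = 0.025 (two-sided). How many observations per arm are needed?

For two equal groups, n per group = 2·((z_{α/2} + z_β)·σ/δ)².
z_{α/2} = 2.241; z_β = 1.282 (power 90%).
n = 2 × (3.523 × 0.107 / 0.096)² = 2 × 15.42 = 30.84
Round up: n = 31 per group.

31 per group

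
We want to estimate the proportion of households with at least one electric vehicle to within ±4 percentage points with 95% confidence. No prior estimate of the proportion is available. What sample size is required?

n = 601

For a proportion with margin E = 0.04 at 95% confidence, z = 1.960.
With no prior estimate, use p = 0.5, which maximizes p(1−p) at 0.25.
n = 0.25 × (z/E)² = 0.25 × (1.960/0.04)² = 600.25
Round up: n = 601.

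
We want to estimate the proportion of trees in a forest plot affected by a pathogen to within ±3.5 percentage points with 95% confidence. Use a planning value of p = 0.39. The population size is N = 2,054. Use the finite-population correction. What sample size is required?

For a proportion with margin E = 0.035 at 95% confidence, z = 1.960.
n = p̂(1−p̂)(z/E)² = 0.39 × 0.61 × (1.960/0.035)² = 746.05 — call this n₀.
Finite-population correction with N = 2,054: n = n₀ / (1 + (n₀−1)/N) = 746.05 / 1.363 = 547.36
Round up: n = 548.

548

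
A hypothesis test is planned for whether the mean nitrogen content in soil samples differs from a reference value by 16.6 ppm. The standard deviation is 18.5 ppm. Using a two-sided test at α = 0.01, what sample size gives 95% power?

For a one-sample z-test, n = ((z_{α/2} + z_β)·σ/δ)².
z_{α/2} = 2.576 (two-sided α = 0.01); z_β = 1.645 (power 95% → β = 0.05).
n = (4.221 × 18.5 / 16.6)² = 22.13
Round up: n = 23.

23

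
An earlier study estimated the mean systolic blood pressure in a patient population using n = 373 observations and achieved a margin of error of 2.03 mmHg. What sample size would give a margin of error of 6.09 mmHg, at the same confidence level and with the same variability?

Margin of error scales as 1/√n, so n₂ = n₁·(E₁/E₂)².
n₂ = 373 × (2.03/6.09)² = 373 × 0.1111 = 41.44
Round up: n₂ = 42.

42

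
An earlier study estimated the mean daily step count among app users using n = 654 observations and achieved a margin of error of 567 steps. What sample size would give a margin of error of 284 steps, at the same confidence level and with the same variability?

Margin of error scales as 1/√n, so n₂ = n₁·(E₁/E₂)².
n₂ = 654 × (567/284)² = 654 × 3.986 = 2606.84
Round up: n₂ = 2607.

2607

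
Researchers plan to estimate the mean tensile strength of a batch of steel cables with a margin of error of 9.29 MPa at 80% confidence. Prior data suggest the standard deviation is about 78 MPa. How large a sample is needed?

For a mean, the margin of error is E = z·σ/√n, so n = (zσ/E)².
At 80% confidence, z = 1.282.
n = (1.282 × 78 / 9.29)² = 115.86
Round up: n = 116.

n = 116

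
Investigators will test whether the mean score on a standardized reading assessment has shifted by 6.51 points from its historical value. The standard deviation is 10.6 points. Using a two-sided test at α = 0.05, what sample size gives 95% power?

For a one-sample z-test, n = ((z_{α/2} + z_β)·σ/δ)².
z_{α/2} = 1.960 (two-sided α = 0.05); z_β = 1.645 (power 95% → β = 0.05).
n = (3.605 × 10.6 / 6.51)² = 34.46
Round up: n = 35.

n = 35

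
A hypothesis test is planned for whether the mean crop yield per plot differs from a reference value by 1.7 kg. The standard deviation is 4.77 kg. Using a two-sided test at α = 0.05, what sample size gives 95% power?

For a one-sample z-test, n = ((z_{α/2} + z_β)·σ/δ)².
z_{α/2} = 1.960 (two-sided α = 0.05); z_β = 1.645 (power 95% → β = 0.05).
n = (3.605 × 4.77 / 1.7)² = 102.32
Round up: n = 103.

103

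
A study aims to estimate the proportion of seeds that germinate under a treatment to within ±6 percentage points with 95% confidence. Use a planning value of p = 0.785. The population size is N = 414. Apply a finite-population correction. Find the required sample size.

126

For a proportion with margin E = 0.06 at 95% confidence, z = 1.960.
n = p̂(1−p̂)(z/E)² = 0.785 × 0.215 × (1.960/0.06)² = 180.10 — call this n₀.
Finite-population correction with N = 414: n = n₀ / (1 + (n₀−1)/N) = 180.10 / 1.433 = 125.68
Round up: n = 126.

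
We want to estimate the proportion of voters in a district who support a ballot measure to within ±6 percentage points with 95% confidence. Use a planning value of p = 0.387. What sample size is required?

254

For a proportion with margin E = 0.06 at 95% confidence, z = 1.960.
n = p̂(1−p̂)(z/E)² = 0.387 × 0.613 × (1.960/0.06)² = 253.15
Round up: n = 254.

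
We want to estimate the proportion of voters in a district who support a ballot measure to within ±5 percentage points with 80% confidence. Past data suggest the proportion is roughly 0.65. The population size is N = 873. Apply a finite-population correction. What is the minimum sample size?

For a proportion with margin E = 0.05 at 80% confidence, z = 1.282.
n = p̂(1−p̂)(z/E)² = 0.65 × 0.35 × (1.282/0.05)² = 149.56 — call this n₀.
Finite-population correction with N = 873: n = n₀ / (1 + (n₀−1)/N) = 149.56 / 1.17 = 127.83
Round up: n = 128.

128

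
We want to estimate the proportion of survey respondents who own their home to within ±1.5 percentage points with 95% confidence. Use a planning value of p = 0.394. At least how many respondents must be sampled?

4077

For a proportion with margin E = 0.015 at 95% confidence, z = 1.960.
n = p̂(1−p̂)(z/E)² = 0.394 × 0.606 × (1.960/0.015)² = 4076.60
Round up: n = 4077.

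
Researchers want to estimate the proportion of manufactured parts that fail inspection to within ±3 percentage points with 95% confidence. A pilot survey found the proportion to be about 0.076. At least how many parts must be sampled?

300

For a proportion with margin E = 0.03 at 95% confidence, z = 1.960.
n = p̂(1−p̂)(z/E)² = 0.076 × 0.924 × (1.960/0.03)² = 299.75
Round up: n = 300.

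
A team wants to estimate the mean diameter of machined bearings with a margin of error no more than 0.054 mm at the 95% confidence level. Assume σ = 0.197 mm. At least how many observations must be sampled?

52

For a mean, the margin of error is E = z·σ/√n, so n = (zσ/E)².
At 95% confidence, z = 1.960.
n = (1.960 × 0.197 / 0.054)² = 51.13
Round up: n = 52.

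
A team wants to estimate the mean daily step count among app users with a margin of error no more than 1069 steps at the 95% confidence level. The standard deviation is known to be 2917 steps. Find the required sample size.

n = 29

For a mean, the margin of error is E = z·σ/√n, so n = (zσ/E)².
At 95% confidence, z = 1.960.
n = (1.960 × 2917 / 1069)² = 28.60
Round up: n = 29.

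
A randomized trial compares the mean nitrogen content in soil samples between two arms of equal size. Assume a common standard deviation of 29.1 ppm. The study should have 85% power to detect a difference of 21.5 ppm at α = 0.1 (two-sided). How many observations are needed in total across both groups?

For two equal groups, n per group = 2·((z_{α/2} + z_β)·σ/δ)².
z_{α/2} = 1.645; z_β = 1.036 (power 85%).
n = 2 × (2.681 × 29.1 / 21.5)² = 2 × 13.17 = 26.34
Round up: n = 27 per group.
Total across both groups: 2 × 27 = 54.

54 total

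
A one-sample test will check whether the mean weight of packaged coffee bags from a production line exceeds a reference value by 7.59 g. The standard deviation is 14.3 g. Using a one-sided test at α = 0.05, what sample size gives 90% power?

For a one-sample z-test, n = ((z_α + z_β)·σ/δ)².
z_α = 1.645 (one-sided α = 0.05); z_β = 1.282 (power 90% → β = 0.1).
n = (2.927 × 14.3 / 7.59)² = 30.41
Round up: n = 31.

n = 31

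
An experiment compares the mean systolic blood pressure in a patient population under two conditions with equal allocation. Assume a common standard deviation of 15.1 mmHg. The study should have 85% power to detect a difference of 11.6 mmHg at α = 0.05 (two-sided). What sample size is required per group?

31 per group

For two equal groups, n per group = 2·((z_{α/2} + z_β)·σ/δ)².
z_{α/2} = 1.960; z_β = 1.036 (power 85%).
n = 2 × (2.996 × 15.1 / 11.6)² = 2 × 15.21 = 30.42
Round up: n = 31 per group.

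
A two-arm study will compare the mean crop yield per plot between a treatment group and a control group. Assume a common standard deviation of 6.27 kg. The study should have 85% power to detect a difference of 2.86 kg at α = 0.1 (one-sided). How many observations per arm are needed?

52 per group

For two equal groups, n per group = 2·((z_α + z_β)·σ/δ)².
z_α = 1.282; z_β = 1.036 (power 85%).
n = 2 × (2.318 × 6.27 / 2.86)² = 2 × 25.82 = 51.64
Round up: n = 52 per group.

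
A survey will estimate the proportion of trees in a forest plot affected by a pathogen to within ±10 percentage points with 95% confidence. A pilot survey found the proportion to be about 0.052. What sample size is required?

19

For a proportion with margin E = 0.1 at 95% confidence, z = 1.960.
n = p̂(1−p̂)(z/E)² = 0.052 × 0.948 × (1.960/0.1)² = 18.94
Round up: n = 19.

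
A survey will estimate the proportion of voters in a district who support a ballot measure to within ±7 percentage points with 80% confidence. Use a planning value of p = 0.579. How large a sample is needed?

For a proportion with margin E = 0.07 at 80% confidence, z = 1.282.
n = p̂(1−p̂)(z/E)² = 0.579 × 0.421 × (1.282/0.07)² = 81.76
Round up: n = 82.

82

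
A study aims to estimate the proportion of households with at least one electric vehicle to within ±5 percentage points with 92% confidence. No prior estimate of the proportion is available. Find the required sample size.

For a proportion with margin E = 0.05 at 92% confidence, z = 1.751.
With no prior estimate, use p = 0.5, which maximizes p(1−p) at 0.25.
n = 0.25 × (z/E)² = 0.25 × (1.751/0.05)² = 306.60
Round up: n = 307.

307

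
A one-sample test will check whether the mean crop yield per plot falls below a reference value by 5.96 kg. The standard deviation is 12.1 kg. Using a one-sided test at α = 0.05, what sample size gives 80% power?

26

For a one-sample z-test, n = ((z_α + z_β)·σ/δ)².
z_α = 1.645 (one-sided α = 0.05); z_β = 0.842 (power 80% → β = 0.2).
n = (2.487 × 12.1 / 5.96)² = 25.49
Round up: n = 26.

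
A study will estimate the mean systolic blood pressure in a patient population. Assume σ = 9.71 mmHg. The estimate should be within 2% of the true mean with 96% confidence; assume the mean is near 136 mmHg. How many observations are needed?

54

For a mean, the margin of error is E = z·σ/√n, so n = (zσ/E)².
At 96% confidence, z = 2.054.
E = 2% of 136 = 2.72 mmHg.
n = (2.054 × 9.71 / 2.72)² = 53.77
Round up: n = 54.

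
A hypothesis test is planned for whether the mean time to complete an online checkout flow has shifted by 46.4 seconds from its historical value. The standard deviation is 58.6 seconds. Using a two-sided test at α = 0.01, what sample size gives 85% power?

n = 21

For a one-sample z-test, n = ((z_{α/2} + z_β)·σ/δ)².
z_{α/2} = 2.576 (two-sided α = 0.01); z_β = 1.036 (power 85% → β = 0.15).
n = (3.612 × 58.6 / 46.4)² = 20.81
Round up: n = 21.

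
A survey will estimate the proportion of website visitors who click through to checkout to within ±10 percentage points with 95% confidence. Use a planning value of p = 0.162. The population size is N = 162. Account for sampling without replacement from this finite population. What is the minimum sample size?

n = 40

For a proportion with margin E = 0.1 at 95% confidence, z = 1.960.
n = p̂(1−p̂)(z/E)² = 0.162 × 0.838 × (1.960/0.1)² = 52.15 — call this n₀.
Finite-population correction with N = 162: n = n₀ / (1 + (n₀−1)/N) = 52.15 / 1.316 = 39.63
Round up: n = 40.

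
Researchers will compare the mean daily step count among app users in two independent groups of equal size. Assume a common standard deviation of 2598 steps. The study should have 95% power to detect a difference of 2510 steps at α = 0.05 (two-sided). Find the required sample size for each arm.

28 per group

For two equal groups, n per group = 2·((z_{α/2} + z_β)·σ/δ)².
z_{α/2} = 1.960; z_β = 1.645 (power 95%).
n = 2 × (3.605 × 2598 / 2510)² = 2 × 13.92 = 27.84
Round up: n = 28 per group.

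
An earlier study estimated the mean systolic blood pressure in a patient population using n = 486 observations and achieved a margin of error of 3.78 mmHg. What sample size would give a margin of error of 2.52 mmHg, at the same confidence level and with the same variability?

Margin of error scales as 1/√n, so n₂ = n₁·(E₁/E₂)².
n₂ = 486 × (3.78/2.52)² = 486 × 2.25 = 1093.50
Round up: n₂ = 1094.

n = 1094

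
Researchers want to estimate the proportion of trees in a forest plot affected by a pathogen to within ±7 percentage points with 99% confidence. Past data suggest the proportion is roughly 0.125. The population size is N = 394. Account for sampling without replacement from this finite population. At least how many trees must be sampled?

108

For a proportion with margin E = 0.07 at 99% confidence, z = 2.576.
n = p̂(1−p̂)(z/E)² = 0.125 × 0.875 × (2.576/0.07)² = 148.12 — call this n₀.
Finite-population correction with N = 394: n = n₀ / (1 + (n₀−1)/N) = 148.12 / 1.373 = 107.88
Round up: n = 108.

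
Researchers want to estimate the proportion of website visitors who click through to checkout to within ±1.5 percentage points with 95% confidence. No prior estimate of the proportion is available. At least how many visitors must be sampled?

For a proportion with margin E = 0.015 at 95% confidence, z = 1.960.
With no prior estimate, use p = 0.5, which maximizes p(1−p) at 0.25.
n = 0.25 × (z/E)² = 0.25 × (1.960/0.015)² = 4268.44
Round up: n = 4269.

4269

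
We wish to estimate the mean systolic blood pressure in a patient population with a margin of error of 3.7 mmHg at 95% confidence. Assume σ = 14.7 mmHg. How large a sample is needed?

61

For a mean, the margin of error is E = z·σ/√n, so n = (zσ/E)².
At 95% confidence, z = 1.960.
n = (1.960 × 14.7 / 3.7)² = 60.64
Round up: n = 61.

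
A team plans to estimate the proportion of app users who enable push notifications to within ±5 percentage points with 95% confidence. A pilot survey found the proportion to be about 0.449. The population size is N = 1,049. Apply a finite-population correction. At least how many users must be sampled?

For a proportion with margin E = 0.05 at 95% confidence, z = 1.960.
n = p̂(1−p̂)(z/E)² = 0.449 × 0.551 × (1.960/0.05)² = 380.16 — call this n₀.
Finite-population correction with N = 1,049: n = n₀ / (1 + (n₀−1)/N) = 380.16 / 1.361 = 279.32
Round up: n = 280.

n = 280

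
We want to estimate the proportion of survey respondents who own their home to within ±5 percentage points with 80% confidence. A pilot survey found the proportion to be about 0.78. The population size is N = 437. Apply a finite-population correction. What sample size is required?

For a proportion with margin E = 0.05 at 80% confidence, z = 1.282.
n = p̂(1−p̂)(z/E)² = 0.78 × 0.22 × (1.282/0.05)² = 112.81 — call this n₀.
Finite-population correction with N = 437: n = n₀ / (1 + (n₀−1)/N) = 112.81 / 1.256 = 89.82
Round up: n = 90.

n = 90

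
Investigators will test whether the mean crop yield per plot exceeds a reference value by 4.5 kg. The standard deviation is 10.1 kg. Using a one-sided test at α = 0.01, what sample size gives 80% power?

For a one-sample z-test, n = ((z_α + z_β)·σ/δ)².
z_α = 2.326 (one-sided α = 0.01); z_β = 0.842 (power 80% → β = 0.2).
n = (3.168 × 10.1 / 4.5)² = 50.56
Round up: n = 51.

51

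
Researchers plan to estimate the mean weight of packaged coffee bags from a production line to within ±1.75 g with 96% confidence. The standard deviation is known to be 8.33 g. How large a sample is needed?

96

For a mean, the margin of error is E = z·σ/√n, so n = (zσ/E)².
At 96% confidence, z = 2.054.
n = (2.054 × 8.33 / 1.75)² = 95.59
Round up: n = 96.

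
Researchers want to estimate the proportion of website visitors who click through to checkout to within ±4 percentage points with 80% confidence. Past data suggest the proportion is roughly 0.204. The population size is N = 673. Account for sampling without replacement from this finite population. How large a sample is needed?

For a proportion with margin E = 0.04 at 80% confidence, z = 1.282.
n = p̂(1−p̂)(z/E)² = 0.204 × 0.796 × (1.282/0.04)² = 166.80 — call this n₀.
Finite-population correction with N = 673: n = n₀ / (1 + (n₀−1)/N) = 166.80 / 1.246 = 133.87
Round up: n = 134.

n = 134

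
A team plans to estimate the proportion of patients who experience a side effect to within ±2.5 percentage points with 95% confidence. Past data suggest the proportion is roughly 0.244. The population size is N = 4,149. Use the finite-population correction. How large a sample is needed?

For a proportion with margin E = 0.025 at 95% confidence, z = 1.960.
n = p̂(1−p̂)(z/E)² = 0.244 × 0.756 × (1.960/0.025)² = 1133.82 — call this n₀.
Finite-population correction with N = 4,149: n = n₀ / (1 + (n₀−1)/N) = 1133.82 / 1.273 = 890.67
Round up: n = 891.

n = 891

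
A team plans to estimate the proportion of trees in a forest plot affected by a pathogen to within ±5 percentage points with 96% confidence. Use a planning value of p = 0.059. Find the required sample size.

For a proportion with margin E = 0.05 at 96% confidence, z = 2.054.
n = p̂(1−p̂)(z/E)² = 0.059 × 0.941 × (2.054/0.05)² = 93.69
Round up: n = 94.

94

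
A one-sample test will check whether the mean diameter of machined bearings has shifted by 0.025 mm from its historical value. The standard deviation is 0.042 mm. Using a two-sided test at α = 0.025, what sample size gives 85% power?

31

For a one-sample z-test, n = ((z_{α/2} + z_β)·σ/δ)².
z_{α/2} = 2.241 (two-sided α = 0.025); z_β = 1.036 (power 85% → β = 0.15).
n = (3.277 × 0.042 / 0.025)² = 30.31
Round up: n = 31.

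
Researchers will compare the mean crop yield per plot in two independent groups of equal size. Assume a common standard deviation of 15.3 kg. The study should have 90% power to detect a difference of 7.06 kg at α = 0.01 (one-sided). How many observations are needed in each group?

For two equal groups, n per group = 2·((z_α + z_β)·σ/δ)².
z_α = 2.326; z_β = 1.282 (power 90%).
n = 2 × (3.608 × 15.3 / 7.06)² = 2 × 61.14 = 122.28
Round up: n = 123 per group.

123 per group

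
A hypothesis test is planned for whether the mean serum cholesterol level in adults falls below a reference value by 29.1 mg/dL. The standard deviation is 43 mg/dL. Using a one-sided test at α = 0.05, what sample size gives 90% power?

For a one-sample z-test, n = ((z_α + z_β)·σ/δ)².
z_α = 1.645 (one-sided α = 0.05); z_β = 1.282 (power 90% → β = 0.1).
n = (2.927 × 43 / 29.1)² = 18.71
Round up: n = 19.

n = 19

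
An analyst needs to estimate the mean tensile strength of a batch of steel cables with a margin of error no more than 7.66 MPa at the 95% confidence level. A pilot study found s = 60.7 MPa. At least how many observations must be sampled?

For a mean, the margin of error is E = z·σ/√n, so n = (zσ/E)².
At 95% confidence, z = 1.960.
n = (1.960 × 60.7 / 7.66)² = 241.23
Round up: n = 242.

n = 242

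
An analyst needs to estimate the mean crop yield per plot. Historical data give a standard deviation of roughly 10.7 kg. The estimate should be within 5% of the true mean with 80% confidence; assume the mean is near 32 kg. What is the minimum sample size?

74

For a mean, the margin of error is E = z·σ/√n, so n = (zσ/E)².
At 80% confidence, z = 1.282.
E = 5% of 32 = 1.6 kg.
n = (1.282 × 10.7 / 1.6)² = 73.50
Round up: n = 74.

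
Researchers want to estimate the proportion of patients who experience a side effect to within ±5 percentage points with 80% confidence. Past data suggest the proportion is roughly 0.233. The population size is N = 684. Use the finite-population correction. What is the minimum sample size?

For a proportion with margin E = 0.05 at 80% confidence, z = 1.282.
n = p̂(1−p̂)(z/E)² = 0.233 × 0.767 × (1.282/0.05)² = 117.49 — call this n₀.
Finite-population correction with N = 684: n = n₀ / (1 + (n₀−1)/N) = 117.49 / 1.17 = 100.42
Round up: n = 101.

101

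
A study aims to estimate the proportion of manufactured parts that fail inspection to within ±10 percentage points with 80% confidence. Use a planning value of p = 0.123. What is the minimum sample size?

For a proportion with margin E = 0.1 at 80% confidence, z = 1.282.
n = p̂(1−p̂)(z/E)² = 0.123 × 0.877 × (1.282/0.1)² = 17.73
Round up: n = 18.

n = 18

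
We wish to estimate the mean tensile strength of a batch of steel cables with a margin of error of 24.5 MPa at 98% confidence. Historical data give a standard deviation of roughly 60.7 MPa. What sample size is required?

n = 34

For a mean, the margin of error is E = z·σ/√n, so n = (zσ/E)².
At 98% confidence, z = 2.326.
n = (2.326 × 60.7 / 24.5)² = 33.21
Round up: n = 34.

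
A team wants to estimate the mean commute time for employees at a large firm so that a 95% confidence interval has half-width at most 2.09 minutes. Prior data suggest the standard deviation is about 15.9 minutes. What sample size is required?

n = 223

For a mean, the margin of error is E = z·σ/√n, so n = (zσ/E)².
At 95% confidence, z = 1.960.
n = (1.960 × 15.9 / 2.09)² = 222.34
Round up: n = 223.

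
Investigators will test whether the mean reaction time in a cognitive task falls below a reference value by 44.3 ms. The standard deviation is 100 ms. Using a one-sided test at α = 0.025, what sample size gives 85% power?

46

For a one-sample z-test, n = ((z_α + z_β)·σ/δ)².
z_α = 1.960 (one-sided α = 0.025); z_β = 1.036 (power 85% → β = 0.15).
n = (2.996 × 100 / 44.3)² = 45.74
Round up: n = 46.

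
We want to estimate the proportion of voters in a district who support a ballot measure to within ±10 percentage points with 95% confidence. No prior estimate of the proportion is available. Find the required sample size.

n = 97

For a proportion with margin E = 0.1 at 95% confidence, z = 1.960.
With no prior estimate, use p = 0.5, which maximizes p(1−p) at 0.25.
n = 0.25 × (z/E)² = 0.25 × (1.960/0.1)² = 96.04
Round up: n = 97.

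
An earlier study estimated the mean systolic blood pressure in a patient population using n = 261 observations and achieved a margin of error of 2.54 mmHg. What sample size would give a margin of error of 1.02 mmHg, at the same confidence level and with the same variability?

1619

Margin of error scales as 1/√n, so n₂ = n₁·(E₁/E₂)².
n₂ = 261 × (2.54/1.02)² = 261 × 6.201 = 1618.46
Round up: n₂ = 1619.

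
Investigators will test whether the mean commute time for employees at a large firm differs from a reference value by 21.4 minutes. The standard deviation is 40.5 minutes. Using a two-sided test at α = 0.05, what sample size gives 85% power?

For a one-sample z-test, n = ((z_{α/2} + z_β)·σ/δ)².
z_{α/2} = 1.960 (two-sided α = 0.05); z_β = 1.036 (power 85% → β = 0.15).
n = (2.996 × 40.5 / 21.4)² = 32.15
Round up: n = 33.

n = 33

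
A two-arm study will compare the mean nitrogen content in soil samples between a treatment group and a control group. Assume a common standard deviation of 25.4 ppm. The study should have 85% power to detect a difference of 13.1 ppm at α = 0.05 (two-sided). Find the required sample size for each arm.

68 per group

For two equal groups, n per group = 2·((z_{α/2} + z_β)·σ/δ)².
z_{α/2} = 1.960; z_β = 1.036 (power 85%).
n = 2 × (2.996 × 25.4 / 13.1)² = 2 × 33.74 = 67.48
Round up: n = 68 per group.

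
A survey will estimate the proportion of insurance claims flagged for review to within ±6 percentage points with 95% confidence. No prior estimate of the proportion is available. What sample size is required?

For a proportion with margin E = 0.06 at 95% confidence, z = 1.960.
With no prior estimate, use p = 0.5, which maximizes p(1−p) at 0.25.
n = 0.25 × (z/E)² = 0.25 × (1.960/0.06)² = 266.78
Round up: n = 267.

n = 267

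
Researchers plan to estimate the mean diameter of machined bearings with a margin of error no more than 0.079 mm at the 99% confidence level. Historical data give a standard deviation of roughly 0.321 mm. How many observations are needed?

n = 110

For a mean, the margin of error is E = z·σ/√n, so n = (zσ/E)².
At 99% confidence, z = 2.576.
n = (2.576 × 0.321 / 0.079)² = 109.56
Round up: n = 110.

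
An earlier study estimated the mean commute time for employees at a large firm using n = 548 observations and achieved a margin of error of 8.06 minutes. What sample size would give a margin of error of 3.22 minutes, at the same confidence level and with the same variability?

Margin of error scales as 1/√n, so n₂ = n₁·(E₁/E₂)².
n₂ = 548 × (8.06/3.22)² = 548 × 6.266 = 3433.77
Round up: n₂ = 3434.

n = 3434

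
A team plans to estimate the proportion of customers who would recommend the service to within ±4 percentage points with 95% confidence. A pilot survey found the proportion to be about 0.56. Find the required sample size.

n = 592

For a proportion with margin E = 0.04 at 95% confidence, z = 1.960.
n = p̂(1−p̂)(z/E)² = 0.56 × 0.44 × (1.960/0.04)² = 591.61
Round up: n = 592.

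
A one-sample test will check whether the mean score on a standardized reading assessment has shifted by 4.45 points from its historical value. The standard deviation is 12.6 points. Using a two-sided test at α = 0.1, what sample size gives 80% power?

50

For a one-sample z-test, n = ((z_{α/2} + z_β)·σ/δ)².
z_{α/2} = 1.645 (two-sided α = 0.1); z_β = 0.842 (power 80% → β = 0.2).
n = (2.487 × 12.6 / 4.45)² = 49.59
Round up: n = 50.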